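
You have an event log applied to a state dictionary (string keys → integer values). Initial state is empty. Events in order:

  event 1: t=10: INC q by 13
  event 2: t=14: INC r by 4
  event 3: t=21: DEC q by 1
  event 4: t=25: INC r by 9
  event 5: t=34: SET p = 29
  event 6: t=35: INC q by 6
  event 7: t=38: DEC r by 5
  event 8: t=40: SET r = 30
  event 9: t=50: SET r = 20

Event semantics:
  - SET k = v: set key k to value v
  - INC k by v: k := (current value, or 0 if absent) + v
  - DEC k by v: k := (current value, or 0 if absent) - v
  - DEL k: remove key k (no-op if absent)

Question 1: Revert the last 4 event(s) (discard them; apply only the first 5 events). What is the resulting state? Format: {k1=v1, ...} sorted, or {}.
Keep first 5 events (discard last 4):
  after event 1 (t=10: INC q by 13): {q=13}
  after event 2 (t=14: INC r by 4): {q=13, r=4}
  after event 3 (t=21: DEC q by 1): {q=12, r=4}
  after event 4 (t=25: INC r by 9): {q=12, r=13}
  after event 5 (t=34: SET p = 29): {p=29, q=12, r=13}

Answer: {p=29, q=12, r=13}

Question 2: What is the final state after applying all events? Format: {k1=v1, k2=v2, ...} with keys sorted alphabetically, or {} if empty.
  after event 1 (t=10: INC q by 13): {q=13}
  after event 2 (t=14: INC r by 4): {q=13, r=4}
  after event 3 (t=21: DEC q by 1): {q=12, r=4}
  after event 4 (t=25: INC r by 9): {q=12, r=13}
  after event 5 (t=34: SET p = 29): {p=29, q=12, r=13}
  after event 6 (t=35: INC q by 6): {p=29, q=18, r=13}
  after event 7 (t=38: DEC r by 5): {p=29, q=18, r=8}
  after event 8 (t=40: SET r = 30): {p=29, q=18, r=30}
  after event 9 (t=50: SET r = 20): {p=29, q=18, r=20}

Answer: {p=29, q=18, r=20}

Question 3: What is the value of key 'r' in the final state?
Answer: 20

Derivation:
Track key 'r' through all 9 events:
  event 1 (t=10: INC q by 13): r unchanged
  event 2 (t=14: INC r by 4): r (absent) -> 4
  event 3 (t=21: DEC q by 1): r unchanged
  event 4 (t=25: INC r by 9): r 4 -> 13
  event 5 (t=34: SET p = 29): r unchanged
  event 6 (t=35: INC q by 6): r unchanged
  event 7 (t=38: DEC r by 5): r 13 -> 8
  event 8 (t=40: SET r = 30): r 8 -> 30
  event 9 (t=50: SET r = 20): r 30 -> 20
Final: r = 20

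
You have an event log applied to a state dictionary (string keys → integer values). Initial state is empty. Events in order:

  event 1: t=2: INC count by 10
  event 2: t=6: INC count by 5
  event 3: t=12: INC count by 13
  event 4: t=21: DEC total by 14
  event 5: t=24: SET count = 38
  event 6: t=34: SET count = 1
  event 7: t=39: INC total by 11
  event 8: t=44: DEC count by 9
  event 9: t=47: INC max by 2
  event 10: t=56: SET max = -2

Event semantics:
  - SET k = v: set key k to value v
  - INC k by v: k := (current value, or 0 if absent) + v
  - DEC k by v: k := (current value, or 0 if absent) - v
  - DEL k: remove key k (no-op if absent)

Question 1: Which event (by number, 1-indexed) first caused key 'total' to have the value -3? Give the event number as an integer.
Answer: 7

Derivation:
Looking for first event where total becomes -3:
  event 4: total = -14
  event 5: total = -14
  event 6: total = -14
  event 7: total -14 -> -3  <-- first match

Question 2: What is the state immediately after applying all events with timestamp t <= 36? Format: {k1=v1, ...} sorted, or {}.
Answer: {count=1, total=-14}

Derivation:
Apply events with t <= 36 (6 events):
  after event 1 (t=2: INC count by 10): {count=10}
  after event 2 (t=6: INC count by 5): {count=15}
  after event 3 (t=12: INC count by 13): {count=28}
  after event 4 (t=21: DEC total by 14): {count=28, total=-14}
  after event 5 (t=24: SET count = 38): {count=38, total=-14}
  after event 6 (t=34: SET count = 1): {count=1, total=-14}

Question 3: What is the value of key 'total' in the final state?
Answer: -3

Derivation:
Track key 'total' through all 10 events:
  event 1 (t=2: INC count by 10): total unchanged
  event 2 (t=6: INC count by 5): total unchanged
  event 3 (t=12: INC count by 13): total unchanged
  event 4 (t=21: DEC total by 14): total (absent) -> -14
  event 5 (t=24: SET count = 38): total unchanged
  event 6 (t=34: SET count = 1): total unchanged
  event 7 (t=39: INC total by 11): total -14 -> -3
  event 8 (t=44: DEC count by 9): total unchanged
  event 9 (t=47: INC max by 2): total unchanged
  event 10 (t=56: SET max = -2): total unchanged
Final: total = -3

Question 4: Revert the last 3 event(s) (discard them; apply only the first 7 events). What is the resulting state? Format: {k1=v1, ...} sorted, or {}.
Keep first 7 events (discard last 3):
  after event 1 (t=2: INC count by 10): {count=10}
  after event 2 (t=6: INC count by 5): {count=15}
  after event 3 (t=12: INC count by 13): {count=28}
  after event 4 (t=21: DEC total by 14): {count=28, total=-14}
  after event 5 (t=24: SET count = 38): {count=38, total=-14}
  after event 6 (t=34: SET count = 1): {count=1, total=-14}
  after event 7 (t=39: INC total by 11): {count=1, total=-3}

Answer: {count=1, total=-3}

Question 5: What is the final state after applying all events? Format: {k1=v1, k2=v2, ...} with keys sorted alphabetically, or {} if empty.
  after event 1 (t=2: INC count by 10): {count=10}
  after event 2 (t=6: INC count by 5): {count=15}
  after event 3 (t=12: INC count by 13): {count=28}
  after event 4 (t=21: DEC total by 14): {count=28, total=-14}
  after event 5 (t=24: SET count = 38): {count=38, total=-14}
  after event 6 (t=34: SET count = 1): {count=1, total=-14}
  after event 7 (t=39: INC total by 11): {count=1, total=-3}
  after event 8 (t=44: DEC count by 9): {count=-8, total=-3}
  after event 9 (t=47: INC max by 2): {count=-8, max=2, total=-3}
  after event 10 (t=56: SET max = -2): {count=-8, max=-2, total=-3}

Answer: {count=-8, max=-2, total=-3}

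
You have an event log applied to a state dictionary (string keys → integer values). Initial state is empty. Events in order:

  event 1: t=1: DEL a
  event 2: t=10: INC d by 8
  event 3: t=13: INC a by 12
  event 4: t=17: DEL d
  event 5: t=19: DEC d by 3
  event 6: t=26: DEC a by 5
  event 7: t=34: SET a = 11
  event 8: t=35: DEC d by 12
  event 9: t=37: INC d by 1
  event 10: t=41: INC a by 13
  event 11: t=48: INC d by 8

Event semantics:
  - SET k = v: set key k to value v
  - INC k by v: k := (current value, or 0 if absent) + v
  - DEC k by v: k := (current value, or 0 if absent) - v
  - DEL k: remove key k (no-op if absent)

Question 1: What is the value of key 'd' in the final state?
Track key 'd' through all 11 events:
  event 1 (t=1: DEL a): d unchanged
  event 2 (t=10: INC d by 8): d (absent) -> 8
  event 3 (t=13: INC a by 12): d unchanged
  event 4 (t=17: DEL d): d 8 -> (absent)
  event 5 (t=19: DEC d by 3): d (absent) -> -3
  event 6 (t=26: DEC a by 5): d unchanged
  event 7 (t=34: SET a = 11): d unchanged
  event 8 (t=35: DEC d by 12): d -3 -> -15
  event 9 (t=37: INC d by 1): d -15 -> -14
  event 10 (t=41: INC a by 13): d unchanged
  event 11 (t=48: INC d by 8): d -14 -> -6
Final: d = -6

Answer: -6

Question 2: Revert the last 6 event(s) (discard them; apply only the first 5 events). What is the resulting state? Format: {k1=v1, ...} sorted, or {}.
Keep first 5 events (discard last 6):
  after event 1 (t=1: DEL a): {}
  after event 2 (t=10: INC d by 8): {d=8}
  after event 3 (t=13: INC a by 12): {a=12, d=8}
  after event 4 (t=17: DEL d): {a=12}
  after event 5 (t=19: DEC d by 3): {a=12, d=-3}

Answer: {a=12, d=-3}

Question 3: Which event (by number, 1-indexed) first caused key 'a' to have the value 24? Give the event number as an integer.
Answer: 10

Derivation:
Looking for first event where a becomes 24:
  event 3: a = 12
  event 4: a = 12
  event 5: a = 12
  event 6: a = 7
  event 7: a = 11
  event 8: a = 11
  event 9: a = 11
  event 10: a 11 -> 24  <-- first match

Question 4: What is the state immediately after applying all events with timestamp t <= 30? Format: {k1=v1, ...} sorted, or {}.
Apply events with t <= 30 (6 events):
  after event 1 (t=1: DEL a): {}
  after event 2 (t=10: INC d by 8): {d=8}
  after event 3 (t=13: INC a by 12): {a=12, d=8}
  after event 4 (t=17: DEL d): {a=12}
  after event 5 (t=19: DEC d by 3): {a=12, d=-3}
  after event 6 (t=26: DEC a by 5): {a=7, d=-3}

Answer: {a=7, d=-3}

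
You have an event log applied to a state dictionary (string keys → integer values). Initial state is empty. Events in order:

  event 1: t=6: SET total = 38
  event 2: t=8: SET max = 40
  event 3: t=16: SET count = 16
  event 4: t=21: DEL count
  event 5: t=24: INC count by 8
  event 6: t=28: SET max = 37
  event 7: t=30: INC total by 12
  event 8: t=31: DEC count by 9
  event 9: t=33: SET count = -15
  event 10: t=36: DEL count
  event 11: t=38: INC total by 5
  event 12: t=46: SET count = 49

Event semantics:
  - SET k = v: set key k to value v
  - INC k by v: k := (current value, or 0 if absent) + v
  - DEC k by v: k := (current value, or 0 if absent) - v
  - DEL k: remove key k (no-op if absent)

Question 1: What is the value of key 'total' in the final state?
Answer: 55

Derivation:
Track key 'total' through all 12 events:
  event 1 (t=6: SET total = 38): total (absent) -> 38
  event 2 (t=8: SET max = 40): total unchanged
  event 3 (t=16: SET count = 16): total unchanged
  event 4 (t=21: DEL count): total unchanged
  event 5 (t=24: INC count by 8): total unchanged
  event 6 (t=28: SET max = 37): total unchanged
  event 7 (t=30: INC total by 12): total 38 -> 50
  event 8 (t=31: DEC count by 9): total unchanged
  event 9 (t=33: SET count = -15): total unchanged
  event 10 (t=36: DEL count): total unchanged
  event 11 (t=38: INC total by 5): total 50 -> 55
  event 12 (t=46: SET count = 49): total unchanged
Final: total = 55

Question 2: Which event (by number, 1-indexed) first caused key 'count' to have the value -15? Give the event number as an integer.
Answer: 9

Derivation:
Looking for first event where count becomes -15:
  event 3: count = 16
  event 4: count = (absent)
  event 5: count = 8
  event 6: count = 8
  event 7: count = 8
  event 8: count = -1
  event 9: count -1 -> -15  <-- first match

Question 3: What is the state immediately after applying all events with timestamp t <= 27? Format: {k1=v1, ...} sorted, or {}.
Apply events with t <= 27 (5 events):
  after event 1 (t=6: SET total = 38): {total=38}
  after event 2 (t=8: SET max = 40): {max=40, total=38}
  after event 3 (t=16: SET count = 16): {count=16, max=40, total=38}
  after event 4 (t=21: DEL count): {max=40, total=38}
  after event 5 (t=24: INC count by 8): {count=8, max=40, total=38}

Answer: {count=8, max=40, total=38}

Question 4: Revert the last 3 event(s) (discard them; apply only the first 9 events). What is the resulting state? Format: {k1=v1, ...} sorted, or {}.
Answer: {count=-15, max=37, total=50}

Derivation:
Keep first 9 events (discard last 3):
  after event 1 (t=6: SET total = 38): {total=38}
  after event 2 (t=8: SET max = 40): {max=40, total=38}
  after event 3 (t=16: SET count = 16): {count=16, max=40, total=38}
  after event 4 (t=21: DEL count): {max=40, total=38}
  after event 5 (t=24: INC count by 8): {count=8, max=40, total=38}
  after event 6 (t=28: SET max = 37): {count=8, max=37, total=38}
  after event 7 (t=30: INC total by 12): {count=8, max=37, total=50}
  after event 8 (t=31: DEC count by 9): {count=-1, max=37, total=50}
  after event 9 (t=33: SET count = -15): {count=-15, max=37, total=50}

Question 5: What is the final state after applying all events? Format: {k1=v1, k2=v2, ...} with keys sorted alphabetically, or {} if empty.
Answer: {count=49, max=37, total=55}

Derivation:
  after event 1 (t=6: SET total = 38): {total=38}
  after event 2 (t=8: SET max = 40): {max=40, total=38}
  after event 3 (t=16: SET count = 16): {count=16, max=40, total=38}
  after event 4 (t=21: DEL count): {max=40, total=38}
  after event 5 (t=24: INC count by 8): {count=8, max=40, total=38}
  after event 6 (t=28: SET max = 37): {count=8, max=37, total=38}
  after event 7 (t=30: INC total by 12): {count=8, max=37, total=50}
  after event 8 (t=31: DEC count by 9): {count=-1, max=37, total=50}
  after event 9 (t=33: SET count = -15): {count=-15, max=37, total=50}
  after event 10 (t=36: DEL count): {max=37, total=50}
  after event 11 (t=38: INC total by 5): {max=37, total=55}
  after event 12 (t=46: SET count = 49): {count=49, max=37, total=55}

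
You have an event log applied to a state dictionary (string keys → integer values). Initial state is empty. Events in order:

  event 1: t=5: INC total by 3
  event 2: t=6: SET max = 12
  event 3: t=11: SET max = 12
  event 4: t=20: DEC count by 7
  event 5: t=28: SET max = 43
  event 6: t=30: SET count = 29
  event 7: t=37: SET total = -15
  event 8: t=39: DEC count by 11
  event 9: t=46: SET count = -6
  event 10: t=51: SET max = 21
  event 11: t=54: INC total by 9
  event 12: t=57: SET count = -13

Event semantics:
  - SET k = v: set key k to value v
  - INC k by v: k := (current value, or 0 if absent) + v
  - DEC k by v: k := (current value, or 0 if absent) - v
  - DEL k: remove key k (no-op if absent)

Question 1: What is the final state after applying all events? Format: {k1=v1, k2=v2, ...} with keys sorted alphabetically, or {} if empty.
Answer: {count=-13, max=21, total=-6}

Derivation:
  after event 1 (t=5: INC total by 3): {total=3}
  after event 2 (t=6: SET max = 12): {max=12, total=3}
  after event 3 (t=11: SET max = 12): {max=12, total=3}
  after event 4 (t=20: DEC count by 7): {count=-7, max=12, total=3}
  after event 5 (t=28: SET max = 43): {count=-7, max=43, total=3}
  after event 6 (t=30: SET count = 29): {count=29, max=43, total=3}
  after event 7 (t=37: SET total = -15): {count=29, max=43, total=-15}
  after event 8 (t=39: DEC count by 11): {count=18, max=43, total=-15}
  after event 9 (t=46: SET count = -6): {count=-6, max=43, total=-15}
  after event 10 (t=51: SET max = 21): {count=-6, max=21, total=-15}
  after event 11 (t=54: INC total by 9): {count=-6, max=21, total=-6}
  after event 12 (t=57: SET count = -13): {count=-13, max=21, total=-6}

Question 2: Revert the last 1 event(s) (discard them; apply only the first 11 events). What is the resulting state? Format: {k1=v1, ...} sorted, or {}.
Keep first 11 events (discard last 1):
  after event 1 (t=5: INC total by 3): {total=3}
  after event 2 (t=6: SET max = 12): {max=12, total=3}
  after event 3 (t=11: SET max = 12): {max=12, total=3}
  after event 4 (t=20: DEC count by 7): {count=-7, max=12, total=3}
  after event 5 (t=28: SET max = 43): {count=-7, max=43, total=3}
  after event 6 (t=30: SET count = 29): {count=29, max=43, total=3}
  after event 7 (t=37: SET total = -15): {count=29, max=43, total=-15}
  after event 8 (t=39: DEC count by 11): {count=18, max=43, total=-15}
  after event 9 (t=46: SET count = -6): {count=-6, max=43, total=-15}
  after event 10 (t=51: SET max = 21): {count=-6, max=21, total=-15}
  after event 11 (t=54: INC total by 9): {count=-6, max=21, total=-6}

Answer: {count=-6, max=21, total=-6}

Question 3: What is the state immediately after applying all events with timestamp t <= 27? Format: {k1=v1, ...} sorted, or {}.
Answer: {count=-7, max=12, total=3}

Derivation:
Apply events with t <= 27 (4 events):
  after event 1 (t=5: INC total by 3): {total=3}
  after event 2 (t=6: SET max = 12): {max=12, total=3}
  after event 3 (t=11: SET max = 12): {max=12, total=3}
  after event 4 (t=20: DEC count by 7): {count=-7, max=12, total=3}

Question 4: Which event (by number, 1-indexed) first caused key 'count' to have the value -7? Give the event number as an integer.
Looking for first event where count becomes -7:
  event 4: count (absent) -> -7  <-- first match

Answer: 4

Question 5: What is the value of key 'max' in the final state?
Answer: 21

Derivation:
Track key 'max' through all 12 events:
  event 1 (t=5: INC total by 3): max unchanged
  event 2 (t=6: SET max = 12): max (absent) -> 12
  event 3 (t=11: SET max = 12): max 12 -> 12
  event 4 (t=20: DEC count by 7): max unchanged
  event 5 (t=28: SET max = 43): max 12 -> 43
  event 6 (t=30: SET count = 29): max unchanged
  event 7 (t=37: SET total = -15): max unchanged
  event 8 (t=39: DEC count by 11): max unchanged
  event 9 (t=46: SET count = -6): max unchanged
  event 10 (t=51: SET max = 21): max 43 -> 21
  event 11 (t=54: INC total by 9): max unchanged
  event 12 (t=57: SET count = -13): max unchanged
Final: max = 21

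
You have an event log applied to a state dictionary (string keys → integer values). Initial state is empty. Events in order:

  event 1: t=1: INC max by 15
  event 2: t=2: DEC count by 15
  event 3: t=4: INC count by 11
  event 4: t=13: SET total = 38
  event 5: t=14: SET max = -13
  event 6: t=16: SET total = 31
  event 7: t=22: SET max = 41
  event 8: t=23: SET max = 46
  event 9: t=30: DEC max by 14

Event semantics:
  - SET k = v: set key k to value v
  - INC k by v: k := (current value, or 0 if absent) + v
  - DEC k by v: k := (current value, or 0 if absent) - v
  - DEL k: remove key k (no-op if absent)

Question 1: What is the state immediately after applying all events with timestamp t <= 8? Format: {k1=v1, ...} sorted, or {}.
Apply events with t <= 8 (3 events):
  after event 1 (t=1: INC max by 15): {max=15}
  after event 2 (t=2: DEC count by 15): {count=-15, max=15}
  after event 3 (t=4: INC count by 11): {count=-4, max=15}

Answer: {count=-4, max=15}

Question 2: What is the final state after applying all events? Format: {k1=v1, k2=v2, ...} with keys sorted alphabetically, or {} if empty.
Answer: {count=-4, max=32, total=31}

Derivation:
  after event 1 (t=1: INC max by 15): {max=15}
  after event 2 (t=2: DEC count by 15): {count=-15, max=15}
  after event 3 (t=4: INC count by 11): {count=-4, max=15}
  after event 4 (t=13: SET total = 38): {count=-4, max=15, total=38}
  after event 5 (t=14: SET max = -13): {count=-4, max=-13, total=38}
  after event 6 (t=16: SET total = 31): {count=-4, max=-13, total=31}
  after event 7 (t=22: SET max = 41): {count=-4, max=41, total=31}
  after event 8 (t=23: SET max = 46): {count=-4, max=46, total=31}
  after event 9 (t=30: DEC max by 14): {count=-4, max=32, total=31}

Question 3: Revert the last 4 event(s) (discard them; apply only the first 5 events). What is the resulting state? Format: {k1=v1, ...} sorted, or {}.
Answer: {count=-4, max=-13, total=38}

Derivation:
Keep first 5 events (discard last 4):
  after event 1 (t=1: INC max by 15): {max=15}
  after event 2 (t=2: DEC count by 15): {count=-15, max=15}
  after event 3 (t=4: INC count by 11): {count=-4, max=15}
  after event 4 (t=13: SET total = 38): {count=-4, max=15, total=38}
  after event 5 (t=14: SET max = -13): {count=-4, max=-13, total=38}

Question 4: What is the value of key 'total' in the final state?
Track key 'total' through all 9 events:
  event 1 (t=1: INC max by 15): total unchanged
  event 2 (t=2: DEC count by 15): total unchanged
  event 3 (t=4: INC count by 11): total unchanged
  event 4 (t=13: SET total = 38): total (absent) -> 38
  event 5 (t=14: SET max = -13): total unchanged
  event 6 (t=16: SET total = 31): total 38 -> 31
  event 7 (t=22: SET max = 41): total unchanged
  event 8 (t=23: SET max = 46): total unchanged
  event 9 (t=30: DEC max by 14): total unchanged
Final: total = 31

Answer: 31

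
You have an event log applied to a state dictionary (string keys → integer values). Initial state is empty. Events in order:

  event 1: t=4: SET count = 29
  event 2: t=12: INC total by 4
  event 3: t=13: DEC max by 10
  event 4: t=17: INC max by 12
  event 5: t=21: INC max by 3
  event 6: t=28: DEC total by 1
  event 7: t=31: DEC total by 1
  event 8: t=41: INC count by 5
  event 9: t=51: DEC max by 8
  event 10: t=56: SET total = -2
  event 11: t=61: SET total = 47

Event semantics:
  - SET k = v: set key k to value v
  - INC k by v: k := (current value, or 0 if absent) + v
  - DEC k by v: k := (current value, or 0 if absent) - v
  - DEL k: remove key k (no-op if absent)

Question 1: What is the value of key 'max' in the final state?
Track key 'max' through all 11 events:
  event 1 (t=4: SET count = 29): max unchanged
  event 2 (t=12: INC total by 4): max unchanged
  event 3 (t=13: DEC max by 10): max (absent) -> -10
  event 4 (t=17: INC max by 12): max -10 -> 2
  event 5 (t=21: INC max by 3): max 2 -> 5
  event 6 (t=28: DEC total by 1): max unchanged
  event 7 (t=31: DEC total by 1): max unchanged
  event 8 (t=41: INC count by 5): max unchanged
  event 9 (t=51: DEC max by 8): max 5 -> -3
  event 10 (t=56: SET total = -2): max unchanged
  event 11 (t=61: SET total = 47): max unchanged
Final: max = -3

Answer: -3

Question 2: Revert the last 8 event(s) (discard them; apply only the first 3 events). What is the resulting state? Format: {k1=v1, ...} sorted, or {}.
Answer: {count=29, max=-10, total=4}

Derivation:
Keep first 3 events (discard last 8):
  after event 1 (t=4: SET count = 29): {count=29}
  after event 2 (t=12: INC total by 4): {count=29, total=4}
  after event 3 (t=13: DEC max by 10): {count=29, max=-10, total=4}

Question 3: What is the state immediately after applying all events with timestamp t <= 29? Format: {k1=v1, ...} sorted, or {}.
Apply events with t <= 29 (6 events):
  after event 1 (t=4: SET count = 29): {count=29}
  after event 2 (t=12: INC total by 4): {count=29, total=4}
  after event 3 (t=13: DEC max by 10): {count=29, max=-10, total=4}
  after event 4 (t=17: INC max by 12): {count=29, max=2, total=4}
  after event 5 (t=21: INC max by 3): {count=29, max=5, total=4}
  after event 6 (t=28: DEC total by 1): {count=29, max=5, total=3}

Answer: {count=29, max=5, total=3}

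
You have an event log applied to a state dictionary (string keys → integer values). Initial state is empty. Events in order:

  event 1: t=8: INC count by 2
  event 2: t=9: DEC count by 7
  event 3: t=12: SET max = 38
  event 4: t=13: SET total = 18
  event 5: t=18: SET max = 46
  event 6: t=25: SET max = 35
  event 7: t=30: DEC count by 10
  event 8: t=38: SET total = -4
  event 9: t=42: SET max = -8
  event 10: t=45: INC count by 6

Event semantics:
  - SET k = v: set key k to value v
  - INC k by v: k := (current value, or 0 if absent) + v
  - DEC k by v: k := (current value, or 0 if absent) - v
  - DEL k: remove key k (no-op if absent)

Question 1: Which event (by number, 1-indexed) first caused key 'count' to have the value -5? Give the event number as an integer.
Looking for first event where count becomes -5:
  event 1: count = 2
  event 2: count 2 -> -5  <-- first match

Answer: 2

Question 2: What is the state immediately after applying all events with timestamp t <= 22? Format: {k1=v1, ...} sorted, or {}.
Answer: {count=-5, max=46, total=18}

Derivation:
Apply events with t <= 22 (5 events):
  after event 1 (t=8: INC count by 2): {count=2}
  after event 2 (t=9: DEC count by 7): {count=-5}
  after event 3 (t=12: SET max = 38): {count=-5, max=38}
  after event 4 (t=13: SET total = 18): {count=-5, max=38, total=18}
  after event 5 (t=18: SET max = 46): {count=-5, max=46, total=18}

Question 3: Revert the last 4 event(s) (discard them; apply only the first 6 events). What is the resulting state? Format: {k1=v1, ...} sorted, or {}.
Answer: {count=-5, max=35, total=18}

Derivation:
Keep first 6 events (discard last 4):
  after event 1 (t=8: INC count by 2): {count=2}
  after event 2 (t=9: DEC count by 7): {count=-5}
  after event 3 (t=12: SET max = 38): {count=-5, max=38}
  after event 4 (t=13: SET total = 18): {count=-5, max=38, total=18}
  after event 5 (t=18: SET max = 46): {count=-5, max=46, total=18}
  after event 6 (t=25: SET max = 35): {count=-5, max=35, total=18}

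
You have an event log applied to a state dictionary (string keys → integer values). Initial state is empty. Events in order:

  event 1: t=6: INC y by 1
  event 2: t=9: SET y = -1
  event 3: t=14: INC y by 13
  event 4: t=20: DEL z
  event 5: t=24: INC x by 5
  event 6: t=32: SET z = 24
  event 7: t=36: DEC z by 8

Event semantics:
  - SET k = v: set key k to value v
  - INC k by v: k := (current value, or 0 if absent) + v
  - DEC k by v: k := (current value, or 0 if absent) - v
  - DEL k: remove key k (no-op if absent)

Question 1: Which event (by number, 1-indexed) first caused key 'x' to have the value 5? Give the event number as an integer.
Looking for first event where x becomes 5:
  event 5: x (absent) -> 5  <-- first match

Answer: 5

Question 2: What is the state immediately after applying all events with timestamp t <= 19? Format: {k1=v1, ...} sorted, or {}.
Apply events with t <= 19 (3 events):
  after event 1 (t=6: INC y by 1): {y=1}
  after event 2 (t=9: SET y = -1): {y=-1}
  after event 3 (t=14: INC y by 13): {y=12}

Answer: {y=12}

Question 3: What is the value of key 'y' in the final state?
Answer: 12

Derivation:
Track key 'y' through all 7 events:
  event 1 (t=6: INC y by 1): y (absent) -> 1
  event 2 (t=9: SET y = -1): y 1 -> -1
  event 3 (t=14: INC y by 13): y -1 -> 12
  event 4 (t=20: DEL z): y unchanged
  event 5 (t=24: INC x by 5): y unchanged
  event 6 (t=32: SET z = 24): y unchanged
  event 7 (t=36: DEC z by 8): y unchanged
Final: y = 12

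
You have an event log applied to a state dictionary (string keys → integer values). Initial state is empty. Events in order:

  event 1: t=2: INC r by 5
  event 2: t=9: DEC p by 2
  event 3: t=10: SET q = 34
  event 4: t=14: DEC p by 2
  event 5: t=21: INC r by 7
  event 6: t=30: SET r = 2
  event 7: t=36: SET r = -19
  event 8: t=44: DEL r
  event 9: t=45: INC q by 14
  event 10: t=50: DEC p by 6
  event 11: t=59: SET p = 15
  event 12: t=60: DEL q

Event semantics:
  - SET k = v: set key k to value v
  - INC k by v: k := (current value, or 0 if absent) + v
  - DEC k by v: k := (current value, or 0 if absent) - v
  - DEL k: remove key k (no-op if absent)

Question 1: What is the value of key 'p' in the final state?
Answer: 15

Derivation:
Track key 'p' through all 12 events:
  event 1 (t=2: INC r by 5): p unchanged
  event 2 (t=9: DEC p by 2): p (absent) -> -2
  event 3 (t=10: SET q = 34): p unchanged
  event 4 (t=14: DEC p by 2): p -2 -> -4
  event 5 (t=21: INC r by 7): p unchanged
  event 6 (t=30: SET r = 2): p unchanged
  event 7 (t=36: SET r = -19): p unchanged
  event 8 (t=44: DEL r): p unchanged
  event 9 (t=45: INC q by 14): p unchanged
  event 10 (t=50: DEC p by 6): p -4 -> -10
  event 11 (t=59: SET p = 15): p -10 -> 15
  event 12 (t=60: DEL q): p unchanged
Final: p = 15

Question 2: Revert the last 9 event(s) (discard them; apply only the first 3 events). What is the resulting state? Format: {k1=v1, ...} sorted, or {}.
Answer: {p=-2, q=34, r=5}

Derivation:
Keep first 3 events (discard last 9):
  after event 1 (t=2: INC r by 5): {r=5}
  after event 2 (t=9: DEC p by 2): {p=-2, r=5}
  after event 3 (t=10: SET q = 34): {p=-2, q=34, r=5}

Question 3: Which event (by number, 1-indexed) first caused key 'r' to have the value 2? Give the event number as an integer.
Looking for first event where r becomes 2:
  event 1: r = 5
  event 2: r = 5
  event 3: r = 5
  event 4: r = 5
  event 5: r = 12
  event 6: r 12 -> 2  <-- first match

Answer: 6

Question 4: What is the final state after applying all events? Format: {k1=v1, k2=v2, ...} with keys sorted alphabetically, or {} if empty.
  after event 1 (t=2: INC r by 5): {r=5}
  after event 2 (t=9: DEC p by 2): {p=-2, r=5}
  after event 3 (t=10: SET q = 34): {p=-2, q=34, r=5}
  after event 4 (t=14: DEC p by 2): {p=-4, q=34, r=5}
  after event 5 (t=21: INC r by 7): {p=-4, q=34, r=12}
  after event 6 (t=30: SET r = 2): {p=-4, q=34, r=2}
  after event 7 (t=36: SET r = -19): {p=-4, q=34, r=-19}
  after event 8 (t=44: DEL r): {p=-4, q=34}
  after event 9 (t=45: INC q by 14): {p=-4, q=48}
  after event 10 (t=50: DEC p by 6): {p=-10, q=48}
  after event 11 (t=59: SET p = 15): {p=15, q=48}
  after event 12 (t=60: DEL q): {p=15}

Answer: {p=15}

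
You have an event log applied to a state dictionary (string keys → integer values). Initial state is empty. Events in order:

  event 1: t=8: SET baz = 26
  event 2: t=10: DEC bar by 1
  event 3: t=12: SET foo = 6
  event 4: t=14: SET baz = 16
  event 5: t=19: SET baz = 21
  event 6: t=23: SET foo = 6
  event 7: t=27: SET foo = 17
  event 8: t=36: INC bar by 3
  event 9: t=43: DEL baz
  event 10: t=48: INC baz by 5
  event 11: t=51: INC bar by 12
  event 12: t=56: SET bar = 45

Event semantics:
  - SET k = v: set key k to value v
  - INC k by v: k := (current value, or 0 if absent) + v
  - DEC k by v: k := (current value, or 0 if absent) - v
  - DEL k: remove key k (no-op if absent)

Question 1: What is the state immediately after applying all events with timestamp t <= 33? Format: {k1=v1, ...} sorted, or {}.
Apply events with t <= 33 (7 events):
  after event 1 (t=8: SET baz = 26): {baz=26}
  after event 2 (t=10: DEC bar by 1): {bar=-1, baz=26}
  after event 3 (t=12: SET foo = 6): {bar=-1, baz=26, foo=6}
  after event 4 (t=14: SET baz = 16): {bar=-1, baz=16, foo=6}
  after event 5 (t=19: SET baz = 21): {bar=-1, baz=21, foo=6}
  after event 6 (t=23: SET foo = 6): {bar=-1, baz=21, foo=6}
  after event 7 (t=27: SET foo = 17): {bar=-1, baz=21, foo=17}

Answer: {bar=-1, baz=21, foo=17}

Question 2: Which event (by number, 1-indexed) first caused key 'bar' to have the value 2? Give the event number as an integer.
Looking for first event where bar becomes 2:
  event 2: bar = -1
  event 3: bar = -1
  event 4: bar = -1
  event 5: bar = -1
  event 6: bar = -1
  event 7: bar = -1
  event 8: bar -1 -> 2  <-- first match

Answer: 8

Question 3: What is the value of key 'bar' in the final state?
Track key 'bar' through all 12 events:
  event 1 (t=8: SET baz = 26): bar unchanged
  event 2 (t=10: DEC bar by 1): bar (absent) -> -1
  event 3 (t=12: SET foo = 6): bar unchanged
  event 4 (t=14: SET baz = 16): bar unchanged
  event 5 (t=19: SET baz = 21): bar unchanged
  event 6 (t=23: SET foo = 6): bar unchanged
  event 7 (t=27: SET foo = 17): bar unchanged
  event 8 (t=36: INC bar by 3): bar -1 -> 2
  event 9 (t=43: DEL baz): bar unchanged
  event 10 (t=48: INC baz by 5): bar unchanged
  event 11 (t=51: INC bar by 12): bar 2 -> 14
  event 12 (t=56: SET bar = 45): bar 14 -> 45
Final: bar = 45

Answer: 45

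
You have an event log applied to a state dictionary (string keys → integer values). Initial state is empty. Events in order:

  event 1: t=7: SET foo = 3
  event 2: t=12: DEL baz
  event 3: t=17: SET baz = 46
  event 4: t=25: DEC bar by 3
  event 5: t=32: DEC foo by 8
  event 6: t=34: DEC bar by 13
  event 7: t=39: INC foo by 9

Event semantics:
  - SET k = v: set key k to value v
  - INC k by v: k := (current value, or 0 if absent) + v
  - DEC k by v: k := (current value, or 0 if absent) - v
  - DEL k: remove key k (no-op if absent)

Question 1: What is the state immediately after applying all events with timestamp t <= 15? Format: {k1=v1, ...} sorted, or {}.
Apply events with t <= 15 (2 events):
  after event 1 (t=7: SET foo = 3): {foo=3}
  after event 2 (t=12: DEL baz): {foo=3}

Answer: {foo=3}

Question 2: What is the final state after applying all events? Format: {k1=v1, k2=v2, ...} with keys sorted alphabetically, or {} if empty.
Answer: {bar=-16, baz=46, foo=4}

Derivation:
  after event 1 (t=7: SET foo = 3): {foo=3}
  after event 2 (t=12: DEL baz): {foo=3}
  after event 3 (t=17: SET baz = 46): {baz=46, foo=3}
  after event 4 (t=25: DEC bar by 3): {bar=-3, baz=46, foo=3}
  after event 5 (t=32: DEC foo by 8): {bar=-3, baz=46, foo=-5}
  after event 6 (t=34: DEC bar by 13): {bar=-16, baz=46, foo=-5}
  after event 7 (t=39: INC foo by 9): {bar=-16, baz=46, foo=4}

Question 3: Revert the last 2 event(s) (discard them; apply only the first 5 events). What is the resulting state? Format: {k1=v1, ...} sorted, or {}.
Answer: {bar=-3, baz=46, foo=-5}

Derivation:
Keep first 5 events (discard last 2):
  after event 1 (t=7: SET foo = 3): {foo=3}
  after event 2 (t=12: DEL baz): {foo=3}
  after event 3 (t=17: SET baz = 46): {baz=46, foo=3}
  after event 4 (t=25: DEC bar by 3): {bar=-3, baz=46, foo=3}
  after event 5 (t=32: DEC foo by 8): {bar=-3, baz=46, foo=-5}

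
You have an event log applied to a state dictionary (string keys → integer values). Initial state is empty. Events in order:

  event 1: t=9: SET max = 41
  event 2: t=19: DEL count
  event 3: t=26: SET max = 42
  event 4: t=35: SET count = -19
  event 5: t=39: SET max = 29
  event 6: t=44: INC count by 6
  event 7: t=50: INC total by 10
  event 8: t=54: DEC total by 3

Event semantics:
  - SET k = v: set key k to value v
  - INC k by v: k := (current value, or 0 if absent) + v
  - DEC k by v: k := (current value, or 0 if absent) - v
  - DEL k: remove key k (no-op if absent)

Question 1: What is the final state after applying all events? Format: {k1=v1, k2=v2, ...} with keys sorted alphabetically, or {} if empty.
Answer: {count=-13, max=29, total=7}

Derivation:
  after event 1 (t=9: SET max = 41): {max=41}
  after event 2 (t=19: DEL count): {max=41}
  after event 3 (t=26: SET max = 42): {max=42}
  after event 4 (t=35: SET count = -19): {count=-19, max=42}
  after event 5 (t=39: SET max = 29): {count=-19, max=29}
  after event 6 (t=44: INC count by 6): {count=-13, max=29}
  after event 7 (t=50: INC total by 10): {count=-13, max=29, total=10}
  after event 8 (t=54: DEC total by 3): {count=-13, max=29, total=7}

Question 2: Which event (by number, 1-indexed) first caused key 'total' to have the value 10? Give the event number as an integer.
Looking for first event where total becomes 10:
  event 7: total (absent) -> 10  <-- first match

Answer: 7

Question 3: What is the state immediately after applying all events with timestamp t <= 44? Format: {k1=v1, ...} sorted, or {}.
Apply events with t <= 44 (6 events):
  after event 1 (t=9: SET max = 41): {max=41}
  after event 2 (t=19: DEL count): {max=41}
  after event 3 (t=26: SET max = 42): {max=42}
  after event 4 (t=35: SET count = -19): {count=-19, max=42}
  after event 5 (t=39: SET max = 29): {count=-19, max=29}
  after event 6 (t=44: INC count by 6): {count=-13, max=29}

Answer: {count=-13, max=29}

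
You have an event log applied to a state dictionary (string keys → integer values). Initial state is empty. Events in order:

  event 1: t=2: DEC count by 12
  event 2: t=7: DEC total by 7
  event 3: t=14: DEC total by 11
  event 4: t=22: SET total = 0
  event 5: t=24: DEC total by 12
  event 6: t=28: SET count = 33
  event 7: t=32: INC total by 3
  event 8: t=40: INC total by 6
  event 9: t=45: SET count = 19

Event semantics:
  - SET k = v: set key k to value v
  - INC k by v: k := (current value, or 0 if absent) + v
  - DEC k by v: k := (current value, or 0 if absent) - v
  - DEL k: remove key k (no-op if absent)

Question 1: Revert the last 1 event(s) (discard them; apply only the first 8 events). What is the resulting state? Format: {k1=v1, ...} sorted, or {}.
Answer: {count=33, total=-3}

Derivation:
Keep first 8 events (discard last 1):
  after event 1 (t=2: DEC count by 12): {count=-12}
  after event 2 (t=7: DEC total by 7): {count=-12, total=-7}
  after event 3 (t=14: DEC total by 11): {count=-12, total=-18}
  after event 4 (t=22: SET total = 0): {count=-12, total=0}
  after event 5 (t=24: DEC total by 12): {count=-12, total=-12}
  after event 6 (t=28: SET count = 33): {count=33, total=-12}
  after event 7 (t=32: INC total by 3): {count=33, total=-9}
  after event 8 (t=40: INC total by 6): {count=33, total=-3}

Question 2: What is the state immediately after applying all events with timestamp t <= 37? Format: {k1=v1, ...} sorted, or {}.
Apply events with t <= 37 (7 events):
  after event 1 (t=2: DEC count by 12): {count=-12}
  after event 2 (t=7: DEC total by 7): {count=-12, total=-7}
  after event 3 (t=14: DEC total by 11): {count=-12, total=-18}
  after event 4 (t=22: SET total = 0): {count=-12, total=0}
  after event 5 (t=24: DEC total by 12): {count=-12, total=-12}
  after event 6 (t=28: SET count = 33): {count=33, total=-12}
  after event 7 (t=32: INC total by 3): {count=33, total=-9}

Answer: {count=33, total=-9}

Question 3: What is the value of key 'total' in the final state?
Answer: -3

Derivation:
Track key 'total' through all 9 events:
  event 1 (t=2: DEC count by 12): total unchanged
  event 2 (t=7: DEC total by 7): total (absent) -> -7
  event 3 (t=14: DEC total by 11): total -7 -> -18
  event 4 (t=22: SET total = 0): total -18 -> 0
  event 5 (t=24: DEC total by 12): total 0 -> -12
  event 6 (t=28: SET count = 33): total unchanged
  event 7 (t=32: INC total by 3): total -12 -> -9
  event 8 (t=40: INC total by 6): total -9 -> -3
  event 9 (t=45: SET count = 19): total unchanged
Final: total = -3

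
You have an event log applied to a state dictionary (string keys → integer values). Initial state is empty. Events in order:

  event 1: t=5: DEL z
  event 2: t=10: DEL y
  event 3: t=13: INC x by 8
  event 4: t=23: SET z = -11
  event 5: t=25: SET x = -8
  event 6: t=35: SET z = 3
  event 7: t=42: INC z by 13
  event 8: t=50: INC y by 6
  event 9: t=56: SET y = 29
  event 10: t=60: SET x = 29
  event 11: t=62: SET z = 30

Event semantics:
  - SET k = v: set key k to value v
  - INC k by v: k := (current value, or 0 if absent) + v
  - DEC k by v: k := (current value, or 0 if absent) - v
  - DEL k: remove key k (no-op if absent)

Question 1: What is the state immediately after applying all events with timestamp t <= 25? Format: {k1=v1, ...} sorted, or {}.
Apply events with t <= 25 (5 events):
  after event 1 (t=5: DEL z): {}
  after event 2 (t=10: DEL y): {}
  after event 3 (t=13: INC x by 8): {x=8}
  after event 4 (t=23: SET z = -11): {x=8, z=-11}
  after event 5 (t=25: SET x = -8): {x=-8, z=-11}

Answer: {x=-8, z=-11}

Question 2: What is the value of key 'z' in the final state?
Track key 'z' through all 11 events:
  event 1 (t=5: DEL z): z (absent) -> (absent)
  event 2 (t=10: DEL y): z unchanged
  event 3 (t=13: INC x by 8): z unchanged
  event 4 (t=23: SET z = -11): z (absent) -> -11
  event 5 (t=25: SET x = -8): z unchanged
  event 6 (t=35: SET z = 3): z -11 -> 3
  event 7 (t=42: INC z by 13): z 3 -> 16
  event 8 (t=50: INC y by 6): z unchanged
  event 9 (t=56: SET y = 29): z unchanged
  event 10 (t=60: SET x = 29): z unchanged
  event 11 (t=62: SET z = 30): z 16 -> 30
Final: z = 30

Answer: 30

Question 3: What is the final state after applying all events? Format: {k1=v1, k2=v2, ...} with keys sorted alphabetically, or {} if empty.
Answer: {x=29, y=29, z=30}

Derivation:
  after event 1 (t=5: DEL z): {}
  after event 2 (t=10: DEL y): {}
  after event 3 (t=13: INC x by 8): {x=8}
  after event 4 (t=23: SET z = -11): {x=8, z=-11}
  after event 5 (t=25: SET x = -8): {x=-8, z=-11}
  after event 6 (t=35: SET z = 3): {x=-8, z=3}
  after event 7 (t=42: INC z by 13): {x=-8, z=16}
  after event 8 (t=50: INC y by 6): {x=-8, y=6, z=16}
  after event 9 (t=56: SET y = 29): {x=-8, y=29, z=16}
  after event 10 (t=60: SET x = 29): {x=29, y=29, z=16}
  after event 11 (t=62: SET z = 30): {x=29, y=29, z=30}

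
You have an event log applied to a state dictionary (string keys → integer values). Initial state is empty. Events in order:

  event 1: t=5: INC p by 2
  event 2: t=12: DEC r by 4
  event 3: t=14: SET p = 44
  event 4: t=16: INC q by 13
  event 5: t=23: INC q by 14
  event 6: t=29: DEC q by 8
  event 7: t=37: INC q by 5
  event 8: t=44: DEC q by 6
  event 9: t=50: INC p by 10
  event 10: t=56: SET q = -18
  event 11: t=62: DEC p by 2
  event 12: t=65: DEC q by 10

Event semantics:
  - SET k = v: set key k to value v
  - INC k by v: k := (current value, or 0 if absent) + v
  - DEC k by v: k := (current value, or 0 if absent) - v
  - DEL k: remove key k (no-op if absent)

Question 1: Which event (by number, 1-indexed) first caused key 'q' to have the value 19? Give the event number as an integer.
Looking for first event where q becomes 19:
  event 4: q = 13
  event 5: q = 27
  event 6: q 27 -> 19  <-- first match

Answer: 6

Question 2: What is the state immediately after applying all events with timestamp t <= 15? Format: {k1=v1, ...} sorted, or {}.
Answer: {p=44, r=-4}

Derivation:
Apply events with t <= 15 (3 events):
  after event 1 (t=5: INC p by 2): {p=2}
  after event 2 (t=12: DEC r by 4): {p=2, r=-4}
  after event 3 (t=14: SET p = 44): {p=44, r=-4}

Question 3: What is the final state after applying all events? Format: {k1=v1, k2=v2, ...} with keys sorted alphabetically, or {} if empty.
  after event 1 (t=5: INC p by 2): {p=2}
  after event 2 (t=12: DEC r by 4): {p=2, r=-4}
  after event 3 (t=14: SET p = 44): {p=44, r=-4}
  after event 4 (t=16: INC q by 13): {p=44, q=13, r=-4}
  after event 5 (t=23: INC q by 14): {p=44, q=27, r=-4}
  after event 6 (t=29: DEC q by 8): {p=44, q=19, r=-4}
  after event 7 (t=37: INC q by 5): {p=44, q=24, r=-4}
  after event 8 (t=44: DEC q by 6): {p=44, q=18, r=-4}
  after event 9 (t=50: INC p by 10): {p=54, q=18, r=-4}
  after event 10 (t=56: SET q = -18): {p=54, q=-18, r=-4}
  after event 11 (t=62: DEC p by 2): {p=52, q=-18, r=-4}
  after event 12 (t=65: DEC q by 10): {p=52, q=-28, r=-4}

Answer: {p=52, q=-28, r=-4}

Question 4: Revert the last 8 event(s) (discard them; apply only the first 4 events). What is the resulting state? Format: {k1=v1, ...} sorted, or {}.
Keep first 4 events (discard last 8):
  after event 1 (t=5: INC p by 2): {p=2}
  after event 2 (t=12: DEC r by 4): {p=2, r=-4}
  after event 3 (t=14: SET p = 44): {p=44, r=-4}
  after event 4 (t=16: INC q by 13): {p=44, q=13, r=-4}

Answer: {p=44, q=13, r=-4}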